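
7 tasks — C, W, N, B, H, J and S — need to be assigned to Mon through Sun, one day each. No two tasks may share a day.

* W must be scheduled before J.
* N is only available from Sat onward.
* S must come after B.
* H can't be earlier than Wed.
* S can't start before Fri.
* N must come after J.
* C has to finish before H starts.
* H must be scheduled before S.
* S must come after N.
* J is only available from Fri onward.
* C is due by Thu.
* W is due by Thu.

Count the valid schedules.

10

Splitting on C: it can be Mon (4), Tue (4), Wed (2). Listing each branch's schedules as (W, N, B, H, J, S):
C=Mon: (Tue,Sat,Wed,Thu,Fri,Sun) (Tue,Sat,Thu,Wed,Fri,Sun) (Wed,Sat,Tue,Thu,Fri,Sun) (Thu,Sat,Tue,Wed,Fri,Sun) — 4.
C=Tue: (Mon,Sat,Wed,Thu,Fri,Sun) (Mon,Sat,Thu,Wed,Fri,Sun) (Wed,Sat,Mon,Thu,Fri,Sun) (Thu,Sat,Mon,Wed,Fri,Sun) — 4.
C=Wed: (Mon,Sat,Tue,Thu,Fri,Sun) (Tue,Sat,Mon,Thu,Fri,Sun) — 2.
Summing: 4 + 4 + 2 = 10.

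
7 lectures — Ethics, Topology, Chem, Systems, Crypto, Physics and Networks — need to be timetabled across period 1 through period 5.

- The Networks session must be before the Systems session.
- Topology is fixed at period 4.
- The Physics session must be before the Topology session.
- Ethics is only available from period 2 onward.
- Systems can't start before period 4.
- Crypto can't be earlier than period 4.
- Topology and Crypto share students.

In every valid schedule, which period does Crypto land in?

period 5

Crypto's window is period 4–period 5.
Topology is fixed at period 4, and Crypto can't share a period with Topology.
So Crypto must be period 5.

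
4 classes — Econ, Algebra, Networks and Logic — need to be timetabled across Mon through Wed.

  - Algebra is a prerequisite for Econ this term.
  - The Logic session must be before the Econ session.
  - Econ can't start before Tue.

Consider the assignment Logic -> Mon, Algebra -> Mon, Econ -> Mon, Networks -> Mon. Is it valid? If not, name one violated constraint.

No. Econ can't start before Tue is not satisfied.

Econ can't start before Tue — violated.
The Logic session must be before the Econ session — violated.
Algebra is a prerequisite for Econ this term — violated.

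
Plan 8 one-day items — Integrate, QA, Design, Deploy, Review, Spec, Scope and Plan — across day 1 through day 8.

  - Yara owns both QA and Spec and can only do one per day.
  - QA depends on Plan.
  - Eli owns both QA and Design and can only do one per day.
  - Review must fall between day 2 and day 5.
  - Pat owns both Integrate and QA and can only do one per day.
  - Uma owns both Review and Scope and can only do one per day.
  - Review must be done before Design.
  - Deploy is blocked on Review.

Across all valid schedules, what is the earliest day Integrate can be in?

Integrate at day 1 is achievable: Integrate=day 1; Deploy=day 3; Spec=day 1; QA=day 2; Plan=day 1; Design=day 3; Review=day 2; Scope=day 1.

day 1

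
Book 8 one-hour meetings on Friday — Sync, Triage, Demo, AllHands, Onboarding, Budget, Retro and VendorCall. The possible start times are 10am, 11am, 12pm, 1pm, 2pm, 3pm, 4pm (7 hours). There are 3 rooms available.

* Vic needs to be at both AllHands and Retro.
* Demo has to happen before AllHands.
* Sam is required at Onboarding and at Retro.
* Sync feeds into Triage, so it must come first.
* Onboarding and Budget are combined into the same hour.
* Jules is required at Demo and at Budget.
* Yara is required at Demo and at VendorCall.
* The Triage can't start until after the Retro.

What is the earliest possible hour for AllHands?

Precedence pushes AllHands to at least 11am.
AllHands at 11am is achievable: Onboarding in 12pm, Retro in 10am, Demo in 10am, Budget in 12pm, AllHands in 11am, Triage in 11am, VendorCall in 11am, Sync in 10am.

11am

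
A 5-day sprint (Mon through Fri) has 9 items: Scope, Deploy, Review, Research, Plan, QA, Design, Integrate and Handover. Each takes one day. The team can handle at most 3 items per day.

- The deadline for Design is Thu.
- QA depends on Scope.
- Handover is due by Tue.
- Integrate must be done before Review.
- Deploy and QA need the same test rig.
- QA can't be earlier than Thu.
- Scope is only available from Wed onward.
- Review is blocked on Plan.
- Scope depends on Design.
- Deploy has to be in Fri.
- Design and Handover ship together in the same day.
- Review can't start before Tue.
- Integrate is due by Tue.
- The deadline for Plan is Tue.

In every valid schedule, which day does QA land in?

QA's window is Thu–Fri.
Deploy is fixed at Fri, and QA can't share a day with Deploy.
So QA must be Thu.

Thu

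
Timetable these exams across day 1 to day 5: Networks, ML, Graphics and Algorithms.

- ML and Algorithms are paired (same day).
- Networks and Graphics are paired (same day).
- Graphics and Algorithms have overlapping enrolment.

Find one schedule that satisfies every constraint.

Graphics=day 1; Algorithms=day 2; ML=day 2; Networks=day 1

Checking: Graphics(day 1) != Algorithms(day 2); Networks = Graphics = day 1; ML = Algorithms = day 2.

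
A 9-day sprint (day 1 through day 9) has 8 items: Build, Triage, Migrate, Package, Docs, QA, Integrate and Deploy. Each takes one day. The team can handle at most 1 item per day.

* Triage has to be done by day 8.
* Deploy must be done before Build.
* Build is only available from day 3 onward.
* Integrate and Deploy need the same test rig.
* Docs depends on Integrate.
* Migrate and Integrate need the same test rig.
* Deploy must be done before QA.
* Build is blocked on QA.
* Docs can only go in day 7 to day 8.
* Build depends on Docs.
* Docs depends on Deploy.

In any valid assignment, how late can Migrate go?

Migrate at day 9 is achievable: Build -> day 8, Triage -> day 1, Migrate -> day 9, Docs -> day 7, QA -> day 3, Deploy -> day 2, Package -> day 5, Integrate -> day 4.

day 9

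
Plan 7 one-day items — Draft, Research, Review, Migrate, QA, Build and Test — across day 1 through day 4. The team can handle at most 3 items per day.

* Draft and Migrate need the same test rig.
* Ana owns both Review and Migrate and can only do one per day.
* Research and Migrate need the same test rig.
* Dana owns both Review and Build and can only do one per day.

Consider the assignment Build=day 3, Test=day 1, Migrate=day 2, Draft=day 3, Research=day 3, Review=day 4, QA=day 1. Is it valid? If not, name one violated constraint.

Draft and Migrate need the same test rig — holds.
Ana owns both Review and Migrate and can only do one per day — holds.
Dana owns both Review and Build and can only do one per day — holds.
The team can handle at most 3 items per day — holds.
Research and Migrate need the same test rig — holds.

Yes, all constraints hold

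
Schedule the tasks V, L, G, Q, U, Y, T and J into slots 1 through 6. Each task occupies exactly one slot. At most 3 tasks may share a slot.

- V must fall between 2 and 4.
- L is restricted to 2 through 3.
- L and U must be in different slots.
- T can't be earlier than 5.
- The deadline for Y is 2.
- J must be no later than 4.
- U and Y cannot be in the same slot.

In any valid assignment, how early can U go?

U at 1 is achievable: V -> 2; U -> 1; Y -> 2; T -> 5; G -> 1; Q -> 3; L -> 2; J -> 1.

1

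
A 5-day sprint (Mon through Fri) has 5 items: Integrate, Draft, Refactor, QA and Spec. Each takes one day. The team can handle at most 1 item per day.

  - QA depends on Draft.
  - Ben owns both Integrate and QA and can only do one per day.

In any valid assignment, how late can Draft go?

Downstream work caps Draft at Thu.
Draft at Thu is achievable: QA=Fri, Draft=Thu, Spec=Wed, Refactor=Tue, Integrate=Mon.

Thu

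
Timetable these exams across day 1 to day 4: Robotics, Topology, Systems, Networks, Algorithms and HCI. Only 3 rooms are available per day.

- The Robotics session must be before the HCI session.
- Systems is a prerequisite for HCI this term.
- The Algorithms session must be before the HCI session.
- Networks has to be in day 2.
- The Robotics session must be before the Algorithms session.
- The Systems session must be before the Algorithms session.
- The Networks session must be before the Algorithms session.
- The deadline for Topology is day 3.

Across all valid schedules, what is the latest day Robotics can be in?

day 2

Downstream work caps Robotics at day 2.
Robotics at day 2 is achievable: Networks -> day 2, Robotics -> day 2, HCI -> day 4, Topology -> day 1, Algorithms -> day 3, Systems -> day 1.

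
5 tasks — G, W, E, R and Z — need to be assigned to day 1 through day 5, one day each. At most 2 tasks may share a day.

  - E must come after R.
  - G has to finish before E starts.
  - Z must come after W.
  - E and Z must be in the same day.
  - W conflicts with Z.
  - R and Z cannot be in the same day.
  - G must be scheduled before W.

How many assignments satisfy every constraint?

Splitting on G: it can be day 1 (20), day 2 (11), day 3 (4). Listing each branch's schedules as (W, E, R, Z) by day number:
G=day 1: (2,3,1,3) (2,3,2,3) (2,4,1,4) (2,4,2,4) (2,4,3,4) (2,5,1,5) (2,5,2,5) (2,5,3,5) (2,5,4,5) (3,4,1,4) (3,4,2,4) (3,4,3,4) (3,5,1,5) (3,5,2,5) (3,5,3,5) (3,5,4,5) (4,5,1,5) (4,5,2,5) (4,5,3,5) (4,5,4,5) — 20.
G=day 2: (3,4,1,4) (3,4,2,4) (3,4,3,4) (3,5,1,5) (3,5,2,5) (3,5,3,5) (3,5,4,5) (4,5,1,5) (4,5,2,5) (4,5,3,5) (4,5,4,5) — 11.
G=day 3: (4,5,1,5) (4,5,2,5) (4,5,3,5) (4,5,4,5) — 4.
Summing: 20 + 11 + 4 = 35.

35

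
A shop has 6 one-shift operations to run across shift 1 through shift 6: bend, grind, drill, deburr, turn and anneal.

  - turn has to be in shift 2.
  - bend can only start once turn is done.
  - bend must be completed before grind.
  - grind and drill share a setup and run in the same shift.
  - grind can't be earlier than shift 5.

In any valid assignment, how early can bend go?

Precedence pushes bend to at least shift 3; downstream work caps bend at shift 5.
bend at shift 3 is achievable: anneal=shift 1, grind=shift 5, bend=shift 3, drill=shift 5, deburr=shift 1, turn=shift 2.

shift 3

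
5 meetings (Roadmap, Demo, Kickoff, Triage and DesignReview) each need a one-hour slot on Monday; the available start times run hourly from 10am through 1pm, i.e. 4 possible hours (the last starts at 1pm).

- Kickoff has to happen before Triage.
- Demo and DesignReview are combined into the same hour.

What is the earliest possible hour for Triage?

11am

Precedence pushes Triage to at least 11am.
Triage at 11am is achievable: Triage=11am, Demo=10am, Kickoff=10am, DesignReview=10am, Roadmap=10am.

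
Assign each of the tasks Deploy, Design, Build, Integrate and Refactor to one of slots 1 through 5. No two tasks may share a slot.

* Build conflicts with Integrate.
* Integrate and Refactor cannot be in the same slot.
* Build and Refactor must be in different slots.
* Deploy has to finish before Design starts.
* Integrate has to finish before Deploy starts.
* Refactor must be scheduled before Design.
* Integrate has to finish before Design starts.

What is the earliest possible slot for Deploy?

Precedence pushes Deploy to at least 2; downstream work caps Deploy at 4.
Deploy at 2 is achievable: Design -> 4; Integrate -> 1; Refactor -> 3; Deploy -> 2; Build -> 5.

2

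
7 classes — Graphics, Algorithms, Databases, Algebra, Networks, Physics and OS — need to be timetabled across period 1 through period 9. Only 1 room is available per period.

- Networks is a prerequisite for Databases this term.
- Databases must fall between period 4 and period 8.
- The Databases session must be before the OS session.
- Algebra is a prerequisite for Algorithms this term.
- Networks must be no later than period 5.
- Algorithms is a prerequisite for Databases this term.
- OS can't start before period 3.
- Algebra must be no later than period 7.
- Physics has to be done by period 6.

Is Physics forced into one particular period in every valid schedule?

Physics can be period 1 (e.g. Networks=period 2; Graphics=period 7; Algebra=period 3; OS=period 6; Physics=period 1; Databases=period 5; Algorithms=period 4) or period 2 (e.g. Physics -> period 2; Databases -> period 5; Algebra -> period 3; Algorithms -> period 4; OS -> period 6; Networks -> period 1; Graphics -> period 7).

No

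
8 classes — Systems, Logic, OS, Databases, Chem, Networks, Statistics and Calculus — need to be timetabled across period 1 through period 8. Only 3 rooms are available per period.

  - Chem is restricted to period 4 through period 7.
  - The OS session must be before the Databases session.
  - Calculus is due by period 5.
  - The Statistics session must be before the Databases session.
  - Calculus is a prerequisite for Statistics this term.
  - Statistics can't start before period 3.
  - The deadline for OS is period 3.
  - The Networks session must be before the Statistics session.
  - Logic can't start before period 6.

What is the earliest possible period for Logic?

period 6

Logic is available from period 6.
Logic at period 6 is achievable: Chem=period 4, Systems=period 2, Calculus=period 1, Logic=period 6, Networks=period 1, Databases=period 4, OS=period 1, Statistics=period 3.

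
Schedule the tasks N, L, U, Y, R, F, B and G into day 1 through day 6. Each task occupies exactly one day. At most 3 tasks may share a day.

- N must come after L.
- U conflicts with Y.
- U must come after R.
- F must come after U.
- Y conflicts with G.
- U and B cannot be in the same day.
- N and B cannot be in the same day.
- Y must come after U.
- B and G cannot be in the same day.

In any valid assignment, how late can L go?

day 5

Downstream work caps L at day 5.
L at day 5 is achievable: R=day 1, L=day 5, F=day 3, Y=day 3, N=day 6, B=day 1, G=day 2, U=day 2.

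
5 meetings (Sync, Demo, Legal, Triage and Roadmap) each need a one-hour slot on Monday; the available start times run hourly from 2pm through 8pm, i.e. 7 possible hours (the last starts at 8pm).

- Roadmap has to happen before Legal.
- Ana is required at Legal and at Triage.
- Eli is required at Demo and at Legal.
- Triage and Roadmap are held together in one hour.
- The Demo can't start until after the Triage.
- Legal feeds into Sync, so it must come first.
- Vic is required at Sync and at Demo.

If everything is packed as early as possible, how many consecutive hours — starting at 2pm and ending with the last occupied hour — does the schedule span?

4 hours

The precedence chain requires at least 3 distinct hours.
Could 3 hours be enough, i.e. nothing placed later than 4pm? No: Sync must come after Legal (at 2pm or later) → {3pm, 4pm}; Legal must come before Sync (at 4pm or earlier) → {2pm, 3pm}; Legal must come after Roadmap (at 2pm or later) → {3pm}; Demo must come after Triage (at 2pm or later) → {3pm, 4pm}; Demo can't share with Legal (3pm) → {4pm}; Sync can't share with Demo (4pm) → {3pm}; Sync must come after Legal (at 3pm or later) → nothing is left.
So 3 hours is not enough.
4 works (last occupied hour: 5pm): for example Triage in 2pm, Legal in 3pm, Roadmap in 2pm, Demo in 5pm, Sync in 4pm.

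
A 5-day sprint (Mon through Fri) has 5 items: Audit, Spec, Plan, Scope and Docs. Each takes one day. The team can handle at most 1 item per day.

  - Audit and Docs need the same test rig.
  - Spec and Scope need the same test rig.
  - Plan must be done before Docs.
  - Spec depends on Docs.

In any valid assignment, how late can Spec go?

Fri

Precedence pushes Spec to at least Wed.
Spec at Fri is achievable: Spec in Fri, Plan in Mon, Docs in Tue, Scope in Thu, Audit in Wed.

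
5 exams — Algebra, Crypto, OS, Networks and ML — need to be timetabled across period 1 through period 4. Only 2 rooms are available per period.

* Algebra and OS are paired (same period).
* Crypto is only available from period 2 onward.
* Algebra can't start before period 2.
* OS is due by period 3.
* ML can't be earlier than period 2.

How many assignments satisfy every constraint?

Splitting on Algebra: it can be period 2 (10), period 3 (10). Listing each branch's schedules as (Crypto, OS, Networks, ML) by period number:
Algebra=period 2: (3,2,1,3) (3,2,1,4) (3,2,3,4) (3,2,4,3) (3,2,4,4) (4,2,1,3) (4,2,1,4) (4,2,3,3) (4,2,3,4) (4,2,4,3) — 10.
Algebra=period 3: (2,3,1,2) (2,3,1,4) (2,3,2,4) (2,3,4,2) (2,3,4,4) (4,3,1,2) (4,3,1,4) (4,3,2,2) (4,3,2,4) (4,3,4,2) — 10.
Summing: 10 + 10 = 20.

20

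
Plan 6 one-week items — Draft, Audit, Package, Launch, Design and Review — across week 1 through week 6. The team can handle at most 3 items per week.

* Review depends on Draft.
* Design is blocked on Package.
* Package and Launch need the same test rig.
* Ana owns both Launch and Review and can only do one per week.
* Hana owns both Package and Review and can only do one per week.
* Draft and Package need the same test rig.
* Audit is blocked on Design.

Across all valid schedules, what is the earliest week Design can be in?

week 2

Precedence pushes Design to at least week 2; downstream work caps Design at week 5.
Design at week 2 is achievable: Design in week 2, Package in week 1, Draft in week 2, Review in week 3, Launch in week 2, Audit in week 3.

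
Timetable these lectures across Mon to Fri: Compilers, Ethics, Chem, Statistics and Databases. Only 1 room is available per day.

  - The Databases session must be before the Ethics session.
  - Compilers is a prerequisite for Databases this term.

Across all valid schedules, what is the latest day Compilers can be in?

Downstream work caps Compilers at Wed.
Compilers at Wed is achievable: Databases in Thu, Chem in Mon, Statistics in Tue, Ethics in Fri, Compilers in Wed.

Wed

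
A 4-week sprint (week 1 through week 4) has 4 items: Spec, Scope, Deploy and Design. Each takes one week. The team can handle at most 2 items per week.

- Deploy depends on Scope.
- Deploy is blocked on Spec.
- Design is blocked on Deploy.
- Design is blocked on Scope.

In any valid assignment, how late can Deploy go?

Precedence pushes Deploy to at least week 2; downstream work caps Deploy at week 3.
Deploy at week 3 is achievable: Design in week 4, Spec in week 1, Deploy in week 3, Scope in week 1.

week 3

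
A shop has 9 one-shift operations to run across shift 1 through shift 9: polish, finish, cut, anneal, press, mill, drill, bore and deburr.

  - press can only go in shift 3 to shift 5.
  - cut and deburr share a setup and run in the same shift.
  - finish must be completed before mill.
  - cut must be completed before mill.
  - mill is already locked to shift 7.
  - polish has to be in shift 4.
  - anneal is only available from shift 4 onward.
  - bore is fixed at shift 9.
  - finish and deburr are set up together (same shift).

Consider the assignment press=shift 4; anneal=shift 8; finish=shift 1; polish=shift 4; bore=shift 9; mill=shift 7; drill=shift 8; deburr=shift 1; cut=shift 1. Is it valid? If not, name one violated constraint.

cut must be completed before mill — holds.
finish and deburr are set up together (same shift) — holds.
anneal is only available from shift 4 onward — holds.
press can only go in shift 3 to shift 5 — holds.
polish has to be in shift 4 — holds.
mill is already locked to shift 7 — holds.
bore is fixed at shift 9 — holds.
finish must be completed before mill — holds.
cut and deburr share a setup and run in the same shift — holds.

Valid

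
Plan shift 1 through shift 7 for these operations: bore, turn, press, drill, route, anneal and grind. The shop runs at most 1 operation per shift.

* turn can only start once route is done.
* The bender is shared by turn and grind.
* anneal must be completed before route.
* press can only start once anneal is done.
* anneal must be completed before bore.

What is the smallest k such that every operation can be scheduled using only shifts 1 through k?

7

The precedence chain requires at least 3 distinct shifts.
With at most 1 per shift and 7 operations, at least 7 shifts are needed.
7 works (last occupied shift: shift 7): for example turn -> shift 4; bore -> shift 3; grind -> shift 7; press -> shift 5; route -> shift 2; drill -> shift 6; anneal -> shift 1.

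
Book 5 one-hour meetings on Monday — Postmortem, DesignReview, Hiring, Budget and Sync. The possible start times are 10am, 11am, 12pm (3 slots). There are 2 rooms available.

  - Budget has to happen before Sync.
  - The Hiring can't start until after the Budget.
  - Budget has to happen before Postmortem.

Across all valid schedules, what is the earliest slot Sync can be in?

11am

Precedence pushes Sync to at least 11am.
Sync at 11am is achievable: DesignReview -> 10am, Budget -> 10am, Hiring -> 12pm, Postmortem -> 11am, Sync -> 11am.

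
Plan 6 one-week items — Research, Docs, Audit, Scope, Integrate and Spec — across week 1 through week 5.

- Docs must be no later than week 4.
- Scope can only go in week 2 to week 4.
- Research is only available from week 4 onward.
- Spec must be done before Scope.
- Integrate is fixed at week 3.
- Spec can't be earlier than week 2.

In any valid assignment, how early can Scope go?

week 3

Scope is available from week 2; precedence pushes Scope to at least week 3; Scope's own window allows nothing later than week 4.
Scope at week 3 is achievable: Audit=week 1; Scope=week 3; Research=week 4; Integrate=week 3; Spec=week 2; Docs=week 1.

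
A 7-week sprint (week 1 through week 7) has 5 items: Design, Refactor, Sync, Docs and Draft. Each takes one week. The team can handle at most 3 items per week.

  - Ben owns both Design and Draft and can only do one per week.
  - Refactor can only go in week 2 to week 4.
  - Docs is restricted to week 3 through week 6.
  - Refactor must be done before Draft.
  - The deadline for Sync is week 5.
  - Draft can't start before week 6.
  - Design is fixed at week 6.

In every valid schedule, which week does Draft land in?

week 7

Draft's window is week 6–week 7.
Design is fixed at week 6, and Draft can't share a week with Design.
So Draft must be week 7.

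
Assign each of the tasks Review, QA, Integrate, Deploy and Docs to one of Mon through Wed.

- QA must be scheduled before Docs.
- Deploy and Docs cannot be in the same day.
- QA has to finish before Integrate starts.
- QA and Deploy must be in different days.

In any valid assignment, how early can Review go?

Review at Mon is achievable: Deploy -> Wed; QA -> Mon; Integrate -> Tue; Docs -> Tue; Review -> Mon.

Mon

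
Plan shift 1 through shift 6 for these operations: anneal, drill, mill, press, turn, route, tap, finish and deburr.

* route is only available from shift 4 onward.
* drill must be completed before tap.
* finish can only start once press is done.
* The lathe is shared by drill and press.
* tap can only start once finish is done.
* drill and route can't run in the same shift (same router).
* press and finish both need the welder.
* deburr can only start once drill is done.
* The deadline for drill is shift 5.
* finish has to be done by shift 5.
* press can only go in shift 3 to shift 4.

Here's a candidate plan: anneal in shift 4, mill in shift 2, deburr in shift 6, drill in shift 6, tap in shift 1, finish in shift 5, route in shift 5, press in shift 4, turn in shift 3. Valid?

No — it violates: drill must be completed before tap

tap can only start once finish is done — violated.
press can only go in shift 3 to shift 4 — holds.
deburr can only start once drill is done — violated.
drill must be completed before tap — violated.
press and finish both need the welder — holds.
The lathe is shared by drill and press — holds.
The deadline for drill is shift 5 — violated.
finish can only start once press is done — holds.
route is only available from shift 4 onward — holds.
drill and route can't run in the same shift (same router) — holds.
finish has to be done by shift 5 — holds.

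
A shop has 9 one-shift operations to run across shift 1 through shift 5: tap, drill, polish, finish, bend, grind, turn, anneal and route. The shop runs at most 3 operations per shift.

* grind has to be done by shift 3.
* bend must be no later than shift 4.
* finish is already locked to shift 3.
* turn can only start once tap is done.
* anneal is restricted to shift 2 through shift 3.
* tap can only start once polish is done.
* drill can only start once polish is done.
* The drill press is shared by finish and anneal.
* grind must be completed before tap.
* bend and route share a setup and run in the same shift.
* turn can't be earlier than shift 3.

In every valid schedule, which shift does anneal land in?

shift 2

anneal's window is shift 2–shift 3.
finish is fixed at shift 3, and anneal can't share a shift with finish.
So anneal must be shift 2.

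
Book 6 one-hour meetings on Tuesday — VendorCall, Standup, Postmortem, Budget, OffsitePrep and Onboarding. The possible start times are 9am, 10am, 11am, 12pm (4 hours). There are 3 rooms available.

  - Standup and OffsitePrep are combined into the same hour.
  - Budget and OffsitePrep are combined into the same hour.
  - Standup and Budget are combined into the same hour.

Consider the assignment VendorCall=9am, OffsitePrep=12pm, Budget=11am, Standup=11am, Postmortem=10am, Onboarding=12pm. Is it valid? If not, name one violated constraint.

Standup and OffsitePrep are combined into the same hour — violated.
Budget and OffsitePrep are combined into the same hour — violated.
There are 3 rooms available — holds.
Standup and Budget are combined into the same hour — holds.

No — it violates: Budget and OffsitePrep are combined into the same hour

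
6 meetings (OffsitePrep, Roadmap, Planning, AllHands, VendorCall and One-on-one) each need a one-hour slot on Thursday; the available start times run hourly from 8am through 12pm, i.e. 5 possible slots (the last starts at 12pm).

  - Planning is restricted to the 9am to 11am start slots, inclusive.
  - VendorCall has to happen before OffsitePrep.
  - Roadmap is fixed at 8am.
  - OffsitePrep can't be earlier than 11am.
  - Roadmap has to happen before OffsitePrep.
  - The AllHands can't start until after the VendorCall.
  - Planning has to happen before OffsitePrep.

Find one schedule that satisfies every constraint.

OffsitePrep=11am, One-on-one=8am, VendorCall=8am, Roadmap=8am, Planning=9am, AllHands=9am

Checking: VendorCall(8am) before OffsitePrep(11am); Planning(9am) before OffsitePrep(11am); VendorCall(8am) before AllHands(9am); Roadmap(8am) before OffsitePrep(11am); Roadmap=8am in [8am,8am]; Planning=9am in [9am,11am]; OffsitePrep=11am in [11am,12pm].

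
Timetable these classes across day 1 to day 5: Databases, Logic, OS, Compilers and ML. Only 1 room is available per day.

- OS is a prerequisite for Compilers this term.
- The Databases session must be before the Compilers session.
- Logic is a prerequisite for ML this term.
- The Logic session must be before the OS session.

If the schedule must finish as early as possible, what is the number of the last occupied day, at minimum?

5

The precedence chain requires at least 3 distinct days.
With at most 1 per day and 5 classes, at least 5 days are needed.
5 works (last occupied day: day 5): for example ML in day 5, Databases in day 3, Compilers in day 4, OS in day 2, Logic in day 1.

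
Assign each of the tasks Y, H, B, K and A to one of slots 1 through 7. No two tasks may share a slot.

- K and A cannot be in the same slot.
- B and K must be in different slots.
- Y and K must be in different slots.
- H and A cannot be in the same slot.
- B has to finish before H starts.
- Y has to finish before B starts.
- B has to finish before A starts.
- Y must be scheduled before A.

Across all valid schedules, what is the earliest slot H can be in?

Precedence pushes H to at least 3.
H at 3 is achievable: B in 2; K in 5; H in 3; A in 4; Y in 1.

3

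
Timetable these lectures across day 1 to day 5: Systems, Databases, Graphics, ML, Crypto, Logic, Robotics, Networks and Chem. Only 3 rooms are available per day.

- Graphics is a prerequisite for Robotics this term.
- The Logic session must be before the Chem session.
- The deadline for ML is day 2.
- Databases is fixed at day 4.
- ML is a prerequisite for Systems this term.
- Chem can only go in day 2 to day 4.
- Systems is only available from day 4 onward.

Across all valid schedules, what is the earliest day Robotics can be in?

Precedence pushes Robotics to at least day 2.
Robotics at day 2 is achievable: Networks -> day 3, Databases -> day 4, Systems -> day 4, ML -> day 1, Graphics -> day 1, Logic -> day 1, Robotics -> day 2, Crypto -> day 2, Chem -> day 2.

day 2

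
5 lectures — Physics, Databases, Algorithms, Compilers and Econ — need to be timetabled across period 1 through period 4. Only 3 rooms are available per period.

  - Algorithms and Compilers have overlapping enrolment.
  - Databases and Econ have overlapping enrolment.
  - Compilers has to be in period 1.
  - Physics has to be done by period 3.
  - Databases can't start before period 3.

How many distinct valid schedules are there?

54

Splitting on Physics: it can be period 1 (18), period 2 (18), period 3 (18). Listing each branch's schedules as (Databases, Algorithms, Compilers, Econ) by period number:
Physics=period 1: (3,2,1,1) (3,2,1,2) (3,2,1,4) (3,3,1,1) (3,3,1,2) (3,3,1,4) (3,4,1,1) (3,4,1,2) (3,4,1,4) (4,2,1,1) (4,2,1,2) (4,2,1,3) (4,3,1,1) (4,3,1,2) (4,3,1,3) (4,4,1,1) (4,4,1,2) (4,4,1,3) — 18.
Physics=period 2: (3,2,1,1) (3,2,1,2) (3,2,1,4) (3,3,1,1) (3,3,1,2) (3,3,1,4) (3,4,1,1) (3,4,1,2) (3,4,1,4) (4,2,1,1) (4,2,1,2) (4,2,1,3) (4,3,1,1) (4,3,1,2) (4,3,1,3) (4,4,1,1) (4,4,1,2) (4,4,1,3) — 18.
Physics=period 3: (3,2,1,1) (3,2,1,2) (3,2,1,4) (3,3,1,1) (3,3,1,2) (3,3,1,4) (3,4,1,1) (3,4,1,2) (3,4,1,4) (4,2,1,1) (4,2,1,2) (4,2,1,3) (4,3,1,1) (4,3,1,2) (4,3,1,3) (4,4,1,1) (4,4,1,2) (4,4,1,3) — 18.
Summing: 18 + 18 + 18 = 54.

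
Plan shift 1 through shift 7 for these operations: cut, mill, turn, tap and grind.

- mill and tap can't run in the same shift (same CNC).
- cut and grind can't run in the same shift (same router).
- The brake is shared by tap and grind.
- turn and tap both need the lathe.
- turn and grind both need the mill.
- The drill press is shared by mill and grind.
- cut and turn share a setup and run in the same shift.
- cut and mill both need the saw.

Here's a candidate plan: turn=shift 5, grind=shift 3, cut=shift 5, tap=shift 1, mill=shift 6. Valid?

Valid

cut and mill both need the saw — holds.
cut and turn share a setup and run in the same shift — holds.
mill and tap can't run in the same shift (same CNC) — holds.
cut and grind can't run in the same shift (same router) — holds.
turn and grind both need the mill — holds.
The brake is shared by tap and grind — holds.
turn and tap both need the lathe — holds.
The drill press is shared by mill and grind — holds.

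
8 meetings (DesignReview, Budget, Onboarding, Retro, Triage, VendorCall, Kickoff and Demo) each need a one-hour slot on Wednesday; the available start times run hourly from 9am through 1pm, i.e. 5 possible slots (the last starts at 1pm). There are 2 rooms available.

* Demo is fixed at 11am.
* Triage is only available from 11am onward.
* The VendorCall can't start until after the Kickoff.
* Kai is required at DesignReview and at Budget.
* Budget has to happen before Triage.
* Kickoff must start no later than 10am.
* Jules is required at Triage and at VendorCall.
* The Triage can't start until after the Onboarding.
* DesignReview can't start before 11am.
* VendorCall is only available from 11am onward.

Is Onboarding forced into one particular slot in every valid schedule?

No

Onboarding can be 9am (e.g. Budget -> 10am, VendorCall -> 12pm, DesignReview -> 12pm, Onboarding -> 9am, Demo -> 11am, Triage -> 11am, Kickoff -> 9am, Retro -> 10am) or 10am (e.g. Kickoff=9am, Retro=10am, VendorCall=12pm, Triage=11am, DesignReview=12pm, Onboarding=10am, Demo=11am, Budget=9am).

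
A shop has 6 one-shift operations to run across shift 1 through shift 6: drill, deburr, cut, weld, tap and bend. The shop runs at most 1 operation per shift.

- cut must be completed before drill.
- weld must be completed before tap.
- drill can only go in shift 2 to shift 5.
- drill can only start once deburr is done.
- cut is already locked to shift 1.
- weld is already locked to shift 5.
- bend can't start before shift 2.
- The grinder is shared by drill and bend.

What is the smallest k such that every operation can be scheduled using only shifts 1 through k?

The precedence chain requires at least 2 distinct shifts.
With at most 1 per shift and 6 operations, at least 6 shifts are needed.
Propagating the time windows through the other constraints, tap can't land before shift 6, so the schedule must run through at least shift 6.
6 works (last occupied shift: shift 6): for example cut in shift 1, bend in shift 4, drill in shift 3, deburr in shift 2, tap in shift 6, weld in shift 5.

6 shifts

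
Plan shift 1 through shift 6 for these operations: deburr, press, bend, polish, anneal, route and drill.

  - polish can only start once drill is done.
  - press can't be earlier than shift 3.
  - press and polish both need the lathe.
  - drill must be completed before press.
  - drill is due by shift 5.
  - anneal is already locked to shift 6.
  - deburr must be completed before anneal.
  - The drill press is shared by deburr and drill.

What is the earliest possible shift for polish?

shift 2

Precedence pushes polish to at least shift 2.
polish at shift 2 is achievable: deburr -> shift 2; route -> shift 1; polish -> shift 2; press -> shift 3; drill -> shift 1; bend -> shift 1; anneal -> shift 6.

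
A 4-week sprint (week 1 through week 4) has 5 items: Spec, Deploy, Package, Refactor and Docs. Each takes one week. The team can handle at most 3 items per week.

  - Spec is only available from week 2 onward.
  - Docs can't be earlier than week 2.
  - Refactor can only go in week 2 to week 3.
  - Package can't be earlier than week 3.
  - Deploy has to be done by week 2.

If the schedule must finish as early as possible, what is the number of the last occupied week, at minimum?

week 3

With at most 3 per week and 5 tasks, at least 2 weeks are needed.
Package can't be placed before week 3, so the schedule must run through at least week 3.
3 works (last occupied week: week 3): for example Docs=week 2, Spec=week 2, Package=week 3, Refactor=week 2, Deploy=week 1.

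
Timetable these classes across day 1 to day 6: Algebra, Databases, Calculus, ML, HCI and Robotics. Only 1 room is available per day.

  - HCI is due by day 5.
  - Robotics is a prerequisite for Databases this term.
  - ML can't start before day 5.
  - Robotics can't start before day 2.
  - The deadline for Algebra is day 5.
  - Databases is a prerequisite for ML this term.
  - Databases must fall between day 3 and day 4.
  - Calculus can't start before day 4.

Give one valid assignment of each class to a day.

HCI=day 4; ML=day 5; Databases=day 3; Algebra=day 1; Calculus=day 6; Robotics=day 2

Checking: Robotics(day 2) before Databases(day 3); Databases(day 3) before ML(day 5); Robotics=day 2 in [day 2,day 6]; HCI=day 4 in [day 1,day 5]; ML=day 5 in [day 5,day 6]; Databases=day 3 in [day 3,day 4]; Calculus=day 6 in [day 4,day 6]; Algebra=day 1 in [day 1,day 5]; max 1 per day (cap 1).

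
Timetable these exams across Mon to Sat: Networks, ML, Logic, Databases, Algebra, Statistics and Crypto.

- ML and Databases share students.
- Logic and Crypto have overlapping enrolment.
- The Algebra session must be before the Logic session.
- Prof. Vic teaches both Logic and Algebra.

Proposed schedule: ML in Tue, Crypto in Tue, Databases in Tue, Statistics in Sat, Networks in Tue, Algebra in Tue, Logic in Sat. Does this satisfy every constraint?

No. ML and Databases share students is not satisfied.

ML and Databases share students — violated.
The Algebra session must be before the Logic session — holds.
Prof. Vic teaches both Logic and Algebra — holds.
Logic and Crypto have overlapping enrolment — holds.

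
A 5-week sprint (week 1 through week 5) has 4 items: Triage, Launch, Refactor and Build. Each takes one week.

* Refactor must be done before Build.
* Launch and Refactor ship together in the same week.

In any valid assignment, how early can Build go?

Precedence pushes Build to at least week 2.
Build at week 2 is achievable: Triage -> week 1; Launch -> week 1; Build -> week 2; Refactor -> week 1.

week 2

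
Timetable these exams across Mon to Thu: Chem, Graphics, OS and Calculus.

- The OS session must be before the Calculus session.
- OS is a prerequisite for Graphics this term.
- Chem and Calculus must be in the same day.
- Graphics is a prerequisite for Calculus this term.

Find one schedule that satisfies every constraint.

OS=Mon; Chem=Wed; Calculus=Wed; Graphics=Tue

Checking: OS(Mon) before Calculus(Wed); Graphics(Tue) before Calculus(Wed); OS(Mon) before Graphics(Tue); Chem = Calculus = Wed.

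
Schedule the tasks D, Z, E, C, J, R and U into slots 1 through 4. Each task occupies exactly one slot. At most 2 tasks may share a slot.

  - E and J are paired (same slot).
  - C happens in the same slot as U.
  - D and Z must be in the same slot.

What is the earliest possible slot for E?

1

E at 1 is achievable: U in 3, R in 4, C in 3, D in 2, E in 1, Z in 2, J in 1.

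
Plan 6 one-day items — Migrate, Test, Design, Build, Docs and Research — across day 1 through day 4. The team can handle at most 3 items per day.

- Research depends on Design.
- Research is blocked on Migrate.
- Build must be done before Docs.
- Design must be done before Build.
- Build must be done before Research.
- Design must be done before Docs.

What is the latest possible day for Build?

Precedence pushes Build to at least day 2; downstream work caps Build at day 3.
Build at day 3 is achievable: Docs in day 4; Design in day 1; Build in day 3; Research in day 4; Test in day 1; Migrate in day 1.

day 3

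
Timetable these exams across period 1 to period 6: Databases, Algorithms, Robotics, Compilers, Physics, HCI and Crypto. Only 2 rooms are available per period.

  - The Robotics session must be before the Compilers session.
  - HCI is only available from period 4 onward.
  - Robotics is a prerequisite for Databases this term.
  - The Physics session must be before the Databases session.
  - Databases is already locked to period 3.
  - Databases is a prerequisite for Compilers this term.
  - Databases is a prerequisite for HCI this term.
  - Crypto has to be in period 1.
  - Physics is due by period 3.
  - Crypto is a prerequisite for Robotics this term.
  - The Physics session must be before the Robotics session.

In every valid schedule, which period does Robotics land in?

Crypto is fixed at period 1 and must come before Robotics, so Robotics is at least period 2.
Databases is fixed at period 3 and must come after Robotics, so Robotics is at most period 2.
So Robotics must be period 2.

period 2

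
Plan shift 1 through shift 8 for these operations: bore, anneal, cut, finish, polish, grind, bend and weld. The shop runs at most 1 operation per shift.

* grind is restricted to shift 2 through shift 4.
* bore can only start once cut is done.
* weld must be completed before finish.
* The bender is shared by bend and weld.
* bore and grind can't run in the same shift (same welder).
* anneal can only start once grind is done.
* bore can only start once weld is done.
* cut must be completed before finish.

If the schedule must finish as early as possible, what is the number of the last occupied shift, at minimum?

shift 8

The precedence chain requires at least 2 distinct shifts.
With at most 1 per shift and 8 operations, at least 8 shifts are needed.
Propagating the time windows through the other constraints, anneal can't land before shift 3, so the schedule must run through at least shift 3.
8 works (last occupied shift: shift 8): for example bend=shift 8, cut=shift 1, grind=shift 2, polish=shift 7, finish=shift 5, bore=shift 4, anneal=shift 6, weld=shift 3.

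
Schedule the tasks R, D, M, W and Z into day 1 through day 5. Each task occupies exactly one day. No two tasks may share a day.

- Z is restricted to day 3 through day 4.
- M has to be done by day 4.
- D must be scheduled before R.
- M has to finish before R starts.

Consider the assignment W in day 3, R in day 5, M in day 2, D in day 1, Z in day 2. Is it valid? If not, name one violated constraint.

D must be scheduled before R — holds.
Z is restricted to day 3 through day 4 — violated.
M has to finish before R starts — holds.
M has to be done by day 4 — holds.
No two tasks may share a day — violated.

No — it violates: Z is restricted to day 3 through day 4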